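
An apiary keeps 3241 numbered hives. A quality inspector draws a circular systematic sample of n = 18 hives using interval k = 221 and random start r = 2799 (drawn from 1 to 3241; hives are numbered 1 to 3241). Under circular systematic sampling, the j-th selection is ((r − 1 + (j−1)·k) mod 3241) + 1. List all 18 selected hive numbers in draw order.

Selection 1: 2799
Selection 2: 2799 + 221 = 3020
Selection 3: 3020 + 221 = 3241
Selection 4: 3241 + 221 = 3462 → 3462 − 3241 = 221
Selection 5: 221 + 221 = 442
Selection 6: 442 + 221 = 663
Selection 7: 663 + 221 = 884
Selection 8: 884 + 221 = 1105
Selection 9: 1105 + 221 = 1326
Selection 10: 1326 + 221 = 1547
Selection 11: 1547 + 221 = 1768
Selection 12: 1768 + 221 = 1989
Selection 13: 1989 + 221 = 2210
Selection 14: 2210 + 221 = 2431
Selection 15: 2431 + 221 = 2652
Selection 16: 2652 + 221 = 2873
Selection 17: 2873 + 221 = 3094
Selection 18: 3094 + 221 = 3315 → 3315 − 3241 = 74

2799, 3020, 3241, 221, 442, 663, 884, 1105, 1326, 1547, 1768, 1989, 2210, 2431, 2652, 2873, 3094, 74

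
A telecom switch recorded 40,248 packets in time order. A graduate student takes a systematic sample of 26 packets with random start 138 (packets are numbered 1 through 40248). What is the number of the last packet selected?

k = 40248/26 = 1548
26th selection = r + (26−1)·k = 138 + 25×1548 = 138 + 38700 = 38838

38838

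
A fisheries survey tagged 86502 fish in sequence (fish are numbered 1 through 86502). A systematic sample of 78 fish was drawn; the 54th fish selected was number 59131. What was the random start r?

354

k = 86502/78 = 1109
r = 59131 − (54−1)×1109 = 59131 − 58777 = 354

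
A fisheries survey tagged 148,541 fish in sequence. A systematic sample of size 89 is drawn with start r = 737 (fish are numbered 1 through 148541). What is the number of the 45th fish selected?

k = 148541/89 = 1669
45th selection = r + (45−1)·k = 737 + 44×1669 = 737 + 73436 = 74173

74173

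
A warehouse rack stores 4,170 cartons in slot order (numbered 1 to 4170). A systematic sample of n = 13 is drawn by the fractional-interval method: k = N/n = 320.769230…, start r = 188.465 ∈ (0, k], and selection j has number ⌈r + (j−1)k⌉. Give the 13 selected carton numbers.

189, 510, 831, 1151, 1472, 1793, 2114, 2434, 2755, 3076, 3397, 3717, 4038

j=1: r + 0k = 188.465 → ⌈·⌉ = 189
j=2: r + 1k = 509.234230… → ⌈·⌉ = 510
j=3: r + 2k = 830.003461… → ⌈·⌉ = 831
j=4: r + 3k = 1150.772692… → ⌈·⌉ = 1151
j=5: r + 4k = 1471.541923… → ⌈·⌉ = 1472
j=6: r + 5k = 1792.311153… → ⌈·⌉ = 1793
j=7: r + 6k = 2113.080384… → ⌈·⌉ = 2114
j=8: r + 7k = 2433.849615… → ⌈·⌉ = 2434
j=9: r + 8k = 2754.618846… → ⌈·⌉ = 2755
j=10: r + 9k = 3075.388076… → ⌈·⌉ = 3076
j=11: r + 10k = 3396.157307… → ⌈·⌉ = 3397
j=12: r + 11k = 3716.926538… → ⌈·⌉ = 3717
j=13: r + 12k = 4037.695769… → ⌈·⌉ = 4038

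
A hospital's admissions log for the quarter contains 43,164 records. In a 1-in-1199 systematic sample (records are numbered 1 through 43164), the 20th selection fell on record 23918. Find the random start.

k = 1199
r = 23918 − (20−1)×1199 = 23918 − 22781 = 1137

1137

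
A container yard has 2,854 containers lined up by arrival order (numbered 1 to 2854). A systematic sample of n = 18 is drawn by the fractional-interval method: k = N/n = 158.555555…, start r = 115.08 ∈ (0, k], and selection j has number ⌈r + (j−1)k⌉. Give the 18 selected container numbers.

j=1: r + 0k = 115.08 → ⌈·⌉ = 116
j=2: r + 1k = 273.635555… → ⌈·⌉ = 274
j=3: r + 2k = 432.191111… → ⌈·⌉ = 433
j=4: r + 3k = 590.746666… → ⌈·⌉ = 591
j=5: r + 4k = 749.302222… → ⌈·⌉ = 750
j=6: r + 5k = 907.857777… → ⌈·⌉ = 908
j=7: r + 6k = 1066.413333… → ⌈·⌉ = 1067
j=8: r + 7k = 1224.968888… → ⌈·⌉ = 1225
j=9: r + 8k = 1383.524444… → ⌈·⌉ = 1384
j=10: r + 9k = 1542.08 → ⌈·⌉ = 1543
j=11: r + 10k = 1700.635555… → ⌈·⌉ = 1701
j=12: r + 11k = 1859.191111… → ⌈·⌉ = 1860
j=13: r + 12k = 2017.746666… → ⌈·⌉ = 2018
j=14: r + 13k = 2176.302222… → ⌈·⌉ = 2177
j=15: r + 14k = 2334.857777… → ⌈·⌉ = 2335
j=16: r + 15k = 2493.413333… → ⌈·⌉ = 2494
j=17: r + 16k = 2651.968888… → ⌈·⌉ = 2652
j=18: r + 17k = 2810.524444… → ⌈·⌉ = 2811

116, 274, 433, 591, 750, 908, 1067, 1225, 1384, 1543, 1701, 1860, 2018, 2177, 2335, 2494, 2652, 2811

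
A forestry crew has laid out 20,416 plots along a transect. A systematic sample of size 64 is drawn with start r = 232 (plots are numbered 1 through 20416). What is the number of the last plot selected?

k = 20416/64 = 319
64th selection = r + (64−1)·k = 232 + 63×319 = 232 + 20097 = 20329

20329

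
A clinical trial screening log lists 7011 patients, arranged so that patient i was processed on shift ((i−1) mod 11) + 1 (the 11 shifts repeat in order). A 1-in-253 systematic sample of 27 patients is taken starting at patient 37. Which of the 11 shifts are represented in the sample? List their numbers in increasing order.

Consecutive selections differ by k = 253, so their shift numbers differ by 253 mod 11 = 0.
gcd(253, 11) = 11, so the sample visits 11/11 = 1 distinct residues mod 11.
Start 37 is shift 4; the shifts hit are 4.

4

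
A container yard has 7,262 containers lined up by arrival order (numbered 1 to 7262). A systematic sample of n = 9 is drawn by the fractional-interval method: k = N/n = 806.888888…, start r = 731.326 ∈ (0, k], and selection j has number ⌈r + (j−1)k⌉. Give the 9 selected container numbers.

732, 1539, 2346, 3152, 3959, 4766, 5573, 6380, 7187

j=1: r + 0k = 731.326 → ⌈·⌉ = 732
j=2: r + 1k = 1538.214888… → ⌈·⌉ = 1539
j=3: r + 2k = 2345.103777… → ⌈·⌉ = 2346
j=4: r + 3k = 3151.992666… → ⌈·⌉ = 3152
j=5: r + 4k = 3958.881555… → ⌈·⌉ = 3959
j=6: r + 5k = 4765.770444… → ⌈·⌉ = 4766
j=7: r + 6k = 5572.659333… → ⌈·⌉ = 5573
j=8: r + 7k = 6379.548222… → ⌈·⌉ = 6380
j=9: r + 8k = 7186.437111… → ⌈·⌉ = 7187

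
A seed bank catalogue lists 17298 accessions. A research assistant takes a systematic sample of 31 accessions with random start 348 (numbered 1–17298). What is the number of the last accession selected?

17088

k = 17298/31 = 558
31st selection = r + (31−1)·k = 348 + 30×558 = 348 + 16740 = 17088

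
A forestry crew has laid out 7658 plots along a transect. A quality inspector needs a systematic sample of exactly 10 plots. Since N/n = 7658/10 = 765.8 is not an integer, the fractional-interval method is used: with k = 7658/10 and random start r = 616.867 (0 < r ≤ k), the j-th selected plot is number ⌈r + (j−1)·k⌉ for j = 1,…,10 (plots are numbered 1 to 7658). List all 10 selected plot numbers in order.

617, 1383, 2149, 2915, 3681, 4446, 5212, 5978, 6744, 7510

j=1: r + 0k = 616.867 → ⌈·⌉ = 617
j=2: r + 1k = 1382.667 → ⌈·⌉ = 1383
j=3: r + 2k = 2148.467 → ⌈·⌉ = 2149
j=4: r + 3k = 2914.267 → ⌈·⌉ = 2915
j=5: r + 4k = 3680.067 → ⌈·⌉ = 3681
j=6: r + 5k = 4445.867 → ⌈·⌉ = 4446
j=7: r + 6k = 5211.667 → ⌈·⌉ = 5212
j=8: r + 7k = 5977.467 → ⌈·⌉ = 5978
j=9: r + 8k = 6743.267 → ⌈·⌉ = 6744
j=10: r + 9k = 7509.067 → ⌈·⌉ = 7510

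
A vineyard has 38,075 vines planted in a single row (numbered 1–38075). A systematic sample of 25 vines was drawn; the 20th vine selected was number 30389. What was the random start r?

k = 38075/25 = 1523
r = 30389 − (20−1)×1523 = 30389 − 28937 = 1452

1452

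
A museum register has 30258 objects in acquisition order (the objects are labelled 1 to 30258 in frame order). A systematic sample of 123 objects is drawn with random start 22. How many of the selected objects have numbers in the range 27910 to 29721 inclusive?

k = 30258/123 = 246
First selection ≥ 27910: 22 + ⌈(27910−22)/246⌉·246 = 22 + 114×246 = 28066
Last selection ≤ 29721: 22 + ⌊(29721−22)/246⌋·246 = 22 + 120×246 = 29542
Count = 120 − 114 + 1 = 7

7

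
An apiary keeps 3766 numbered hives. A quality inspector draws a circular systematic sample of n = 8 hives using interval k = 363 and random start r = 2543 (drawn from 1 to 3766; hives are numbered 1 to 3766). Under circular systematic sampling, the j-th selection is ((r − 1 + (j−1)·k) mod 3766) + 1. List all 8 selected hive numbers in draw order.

2543, 2906, 3269, 3632, 229, 592, 955, 1318

Selection 1: 2543
Selection 2: 2543 + 363 = 2906
Selection 3: 2906 + 363 = 3269
Selection 4: 3269 + 363 = 3632
Selection 5: 3632 + 363 = 3995 → 3995 − 3766 = 229
Selection 6: 229 + 363 = 592
Selection 7: 592 + 363 = 955
Selection 8: 955 + 363 = 1318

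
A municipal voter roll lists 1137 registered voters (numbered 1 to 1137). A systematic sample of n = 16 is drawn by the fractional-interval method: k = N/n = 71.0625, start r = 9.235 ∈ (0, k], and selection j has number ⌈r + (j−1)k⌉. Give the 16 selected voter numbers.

j=1: r + 0k = 9.235 → ⌈·⌉ = 10
j=2: r + 1k = 80.2975 → ⌈·⌉ = 81
j=3: r + 2k = 151.36 → ⌈·⌉ = 152
j=4: r + 3k = 222.4225 → ⌈·⌉ = 223
j=5: r + 4k = 293.485 → ⌈·⌉ = 294
j=6: r + 5k = 364.5475 → ⌈·⌉ = 365
j=7: r + 6k = 435.61 → ⌈·⌉ = 436
j=8: r + 7k = 506.6725 → ⌈·⌉ = 507
j=9: r + 8k = 577.735 → ⌈·⌉ = 578
j=10: r + 9k = 648.7975 → ⌈·⌉ = 649
j=11: r + 10k = 719.86 → ⌈·⌉ = 720
j=12: r + 11k = 790.9225 → ⌈·⌉ = 791
j=13: r + 12k = 861.985 → ⌈·⌉ = 862
j=14: r + 13k = 933.0475 → ⌈·⌉ = 934
j=15: r + 14k = 1004.11 → ⌈·⌉ = 1005
j=16: r + 15k = 1075.1725 → ⌈·⌉ = 1076

10, 81, 152, 223, 294, 365, 436, 507, 578, 649, 720, 791, 862, 934, 1005, 1076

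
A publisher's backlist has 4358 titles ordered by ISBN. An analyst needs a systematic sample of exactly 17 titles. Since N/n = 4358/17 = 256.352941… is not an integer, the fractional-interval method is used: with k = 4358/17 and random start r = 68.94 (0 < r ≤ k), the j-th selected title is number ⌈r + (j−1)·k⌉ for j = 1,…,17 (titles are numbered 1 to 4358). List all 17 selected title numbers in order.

69, 326, 582, 838, 1095, 1351, 1608, 1864, 2120, 2377, 2633, 2889, 3146, 3402, 3658, 3915, 4171

j=1: r + 0k = 68.94 → ⌈·⌉ = 69
j=2: r + 1k = 325.292941… → ⌈·⌉ = 326
j=3: r + 2k = 581.645882… → ⌈·⌉ = 582
j=4: r + 3k = 837.998823… → ⌈·⌉ = 838
j=5: r + 4k = 1094.351764… → ⌈·⌉ = 1095
j=6: r + 5k = 1350.704705… → ⌈·⌉ = 1351
j=7: r + 6k = 1607.057647… → ⌈·⌉ = 1608
j=8: r + 7k = 1863.410588… → ⌈·⌉ = 1864
j=9: r + 8k = 2119.763529… → ⌈·⌉ = 2120
j=10: r + 9k = 2376.116470… → ⌈·⌉ = 2377
j=11: r + 10k = 2632.469411… → ⌈·⌉ = 2633
j=12: r + 11k = 2888.822352… → ⌈·⌉ = 2889
j=13: r + 12k = 3145.175294… → ⌈·⌉ = 3146
j=14: r + 13k = 3401.528235… → ⌈·⌉ = 3402
j=15: r + 14k = 3657.881176… → ⌈·⌉ = 3658
j=16: r + 15k = 3914.234117… → ⌈·⌉ = 3915
j=17: r + 16k = 4170.587058… → ⌈·⌉ = 4171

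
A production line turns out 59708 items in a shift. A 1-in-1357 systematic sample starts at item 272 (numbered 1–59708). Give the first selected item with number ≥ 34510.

35554

k = 1357
Steps past start: ⌈(34510 − 272)/1357⌉ = ⌈34238/1357⌉ = 26
Selected item: 272 + 26×1357 = 35554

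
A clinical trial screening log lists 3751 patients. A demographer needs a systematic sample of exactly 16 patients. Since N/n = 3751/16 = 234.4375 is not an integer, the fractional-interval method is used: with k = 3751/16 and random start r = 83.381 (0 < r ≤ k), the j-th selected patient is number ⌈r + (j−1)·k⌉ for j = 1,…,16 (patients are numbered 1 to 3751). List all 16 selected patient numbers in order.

84, 318, 553, 787, 1022, 1256, 1491, 1725, 1959, 2194, 2428, 2663, 2897, 3132, 3366, 3600

j=1: r + 0k = 83.381 → ⌈·⌉ = 84
j=2: r + 1k = 317.8185 → ⌈·⌉ = 318
j=3: r + 2k = 552.256 → ⌈·⌉ = 553
j=4: r + 3k = 786.6935 → ⌈·⌉ = 787
j=5: r + 4k = 1021.131 → ⌈·⌉ = 1022
j=6: r + 5k = 1255.5685 → ⌈·⌉ = 1256
j=7: r + 6k = 1490.006 → ⌈·⌉ = 1491
j=8: r + 7k = 1724.4435 → ⌈·⌉ = 1725
j=9: r + 8k = 1958.881 → ⌈·⌉ = 1959
j=10: r + 9k = 2193.3185 → ⌈·⌉ = 2194
j=11: r + 10k = 2427.756 → ⌈·⌉ = 2428
j=12: r + 11k = 2662.1935 → ⌈·⌉ = 2663
j=13: r + 12k = 2896.631 → ⌈·⌉ = 2897
j=14: r + 13k = 3131.0685 → ⌈·⌉ = 3132
j=15: r + 14k = 3365.506 → ⌈·⌉ = 3366
j=16: r + 15k = 3599.9435 → ⌈·⌉ = 3600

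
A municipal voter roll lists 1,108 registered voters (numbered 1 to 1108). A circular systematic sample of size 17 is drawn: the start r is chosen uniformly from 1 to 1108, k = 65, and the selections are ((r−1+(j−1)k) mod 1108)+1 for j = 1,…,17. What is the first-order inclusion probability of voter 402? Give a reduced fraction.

17/1108

For each position j, as r ranges over 1…1108 the j-th selection hits every voter exactly once, so voter 402 is selected for exactly 17 of the 1108 starts.
Inclusion probability = 17/1108.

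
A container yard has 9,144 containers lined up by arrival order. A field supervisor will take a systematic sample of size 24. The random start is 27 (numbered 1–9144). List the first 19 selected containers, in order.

k = N/n = 9144/24 = 381
container 1: 27
container 2: 27 + 381 = 408
container 3: 408 + 381 = 789
container 4: 789 + 381 = 1170
container 5: 1170 + 381 = 1551
container 6: 1551 + 381 = 1932
container 7: 1932 + 381 = 2313
container 8: 2313 + 381 = 2694
container 9: 2694 + 381 = 3075
container 10: 3075 + 381 = 3456
container 11: 3456 + 381 = 3837
container 12: 3837 + 381 = 4218
container 13: 4218 + 381 = 4599
container 14: 4599 + 381 = 4980
container 15: 4980 + 381 = 5361
container 16: 5361 + 381 = 5742
container 17: 5742 + 381 = 6123
container 18: 6123 + 381 = 6504
container 19: 6504 + 381 = 6885

27, 408, 789, 1170, 1551, 1932, 2313, 2694, 3075, 3456, 3837, 4218, 4599, 4980, 5361, 5742, 6123, 6504, 6885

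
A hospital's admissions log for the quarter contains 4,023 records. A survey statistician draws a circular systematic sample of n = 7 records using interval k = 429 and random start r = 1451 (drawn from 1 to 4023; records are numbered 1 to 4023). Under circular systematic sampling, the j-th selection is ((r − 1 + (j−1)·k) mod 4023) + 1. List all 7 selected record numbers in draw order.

Selection 1: 1451
Selection 2: 1451 + 429 = 1880
Selection 3: 1880 + 429 = 2309
Selection 4: 2309 + 429 = 2738
Selection 5: 2738 + 429 = 3167
Selection 6: 3167 + 429 = 3596
Selection 7: 3596 + 429 = 4025 → 4025 − 4023 = 2

1451, 1880, 2309, 2738, 3167, 3596, 2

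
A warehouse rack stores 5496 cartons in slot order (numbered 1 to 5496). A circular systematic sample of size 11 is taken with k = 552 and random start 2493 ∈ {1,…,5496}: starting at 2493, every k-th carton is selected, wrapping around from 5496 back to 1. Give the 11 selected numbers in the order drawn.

Selection 1: 2493
Selection 2: 2493 + 552 = 3045
Selection 3: 3045 + 552 = 3597
Selection 4: 3597 + 552 = 4149
Selection 5: 4149 + 552 = 4701
Selection 6: 4701 + 552 = 5253
Selection 7: 5253 + 552 = 5805 → 5805 − 5496 = 309
Selection 8: 309 + 552 = 861
Selection 9: 861 + 552 = 1413
Selection 10: 1413 + 552 = 1965
Selection 11: 1965 + 552 = 2517

2493, 3045, 3597, 4149, 4701, 5253, 309, 861, 1413, 1965, 2517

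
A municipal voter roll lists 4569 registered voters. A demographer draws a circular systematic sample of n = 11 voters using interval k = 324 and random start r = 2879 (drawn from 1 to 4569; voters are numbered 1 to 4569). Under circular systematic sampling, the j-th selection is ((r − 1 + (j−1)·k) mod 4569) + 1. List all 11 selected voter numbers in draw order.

2879, 3203, 3527, 3851, 4175, 4499, 254, 578, 902, 1226, 1550

Selection 1: 2879
Selection 2: 2879 + 324 = 3203
Selection 3: 3203 + 324 = 3527
Selection 4: 3527 + 324 = 3851
Selection 5: 3851 + 324 = 4175
Selection 6: 4175 + 324 = 4499
Selection 7: 4499 + 324 = 4823 → 4823 − 4569 = 254
Selection 8: 254 + 324 = 578
Selection 9: 578 + 324 = 902
Selection 10: 902 + 324 = 1226
Selection 11: 1226 + 324 = 1550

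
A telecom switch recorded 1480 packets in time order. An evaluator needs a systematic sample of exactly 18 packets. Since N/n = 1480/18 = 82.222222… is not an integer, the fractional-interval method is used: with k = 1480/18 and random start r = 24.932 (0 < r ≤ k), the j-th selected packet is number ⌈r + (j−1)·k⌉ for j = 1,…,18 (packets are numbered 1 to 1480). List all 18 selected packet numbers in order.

25, 108, 190, 272, 354, 437, 519, 601, 683, 765, 848, 930, 1012, 1094, 1177, 1259, 1341, 1423

j=1: r + 0k = 24.932 → ⌈·⌉ = 25
j=2: r + 1k = 107.154222… → ⌈·⌉ = 108
j=3: r + 2k = 189.376444… → ⌈·⌉ = 190
j=4: r + 3k = 271.598666… → ⌈·⌉ = 272
j=5: r + 4k = 353.820888… → ⌈·⌉ = 354
j=6: r + 5k = 436.043111… → ⌈·⌉ = 437
j=7: r + 6k = 518.265333… → ⌈·⌉ = 519
j=8: r + 7k = 600.487555… → ⌈·⌉ = 601
j=9: r + 8k = 682.709777… → ⌈·⌉ = 683
j=10: r + 9k = 764.932 → ⌈·⌉ = 765
j=11: r + 10k = 847.154222… → ⌈·⌉ = 848
j=12: r + 11k = 929.376444… → ⌈·⌉ = 930
j=13: r + 12k = 1011.598666… → ⌈·⌉ = 1012
j=14: r + 13k = 1093.820888… → ⌈·⌉ = 1094
j=15: r + 14k = 1176.043111… → ⌈·⌉ = 1177
j=16: r + 15k = 1258.265333… → ⌈·⌉ = 1259
j=17: r + 16k = 1340.487555… → ⌈·⌉ = 1341
j=18: r + 17k = 1422.709777… → ⌈·⌉ = 1423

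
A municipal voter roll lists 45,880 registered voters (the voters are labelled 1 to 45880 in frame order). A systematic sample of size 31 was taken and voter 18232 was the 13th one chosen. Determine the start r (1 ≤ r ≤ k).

472

k = 45880/31 = 1480
r = 18232 − (13−1)×1480 = 18232 − 17760 = 472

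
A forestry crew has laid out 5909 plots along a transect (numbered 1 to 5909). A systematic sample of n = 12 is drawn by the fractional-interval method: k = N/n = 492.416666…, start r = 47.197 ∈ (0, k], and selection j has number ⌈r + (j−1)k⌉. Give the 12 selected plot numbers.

48, 540, 1033, 1525, 2017, 2510, 3002, 3495, 3987, 4479, 4972, 5464

j=1: r + 0k = 47.197 → ⌈·⌉ = 48
j=2: r + 1k = 539.613666… → ⌈·⌉ = 540
j=3: r + 2k = 1032.030333… → ⌈·⌉ = 1033
j=4: r + 3k = 1524.447 → ⌈·⌉ = 1525
j=5: r + 4k = 2016.863666… → ⌈·⌉ = 2017
j=6: r + 5k = 2509.280333… → ⌈·⌉ = 2510
j=7: r + 6k = 3001.697 → ⌈·⌉ = 3002
j=8: r + 7k = 3494.113666… → ⌈·⌉ = 3495
j=9: r + 8k = 3986.530333… → ⌈·⌉ = 3987
j=10: r + 9k = 4478.947 → ⌈·⌉ = 4479
j=11: r + 10k = 4971.363666… → ⌈·⌉ = 4972
j=12: r + 11k = 5463.780333… → ⌈·⌉ = 5464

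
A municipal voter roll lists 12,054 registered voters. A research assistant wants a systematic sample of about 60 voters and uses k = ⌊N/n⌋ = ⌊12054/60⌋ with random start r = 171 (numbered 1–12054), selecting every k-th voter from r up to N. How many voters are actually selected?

60

k = ⌊12054/60⌋ = 200
Achieved size = ⌊(12054 − 171)/200⌋ + 1 = ⌊11883/200⌋ + 1 = 59 + 1 = 60
(last selection: 171 + 59×200 = 11971 ≤ 12054; next would be 12171 > 12054)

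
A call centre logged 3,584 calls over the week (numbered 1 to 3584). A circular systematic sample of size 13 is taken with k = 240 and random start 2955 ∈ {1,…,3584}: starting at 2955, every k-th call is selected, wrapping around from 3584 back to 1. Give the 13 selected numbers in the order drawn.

2955, 3195, 3435, 91, 331, 571, 811, 1051, 1291, 1531, 1771, 2011, 2251

Selection 1: 2955
Selection 2: 2955 + 240 = 3195
Selection 3: 3195 + 240 = 3435
Selection 4: 3435 + 240 = 3675 → 3675 − 3584 = 91
Selection 5: 91 + 240 = 331
Selection 6: 331 + 240 = 571
Selection 7: 571 + 240 = 811
Selection 8: 811 + 240 = 1051
Selection 9: 1051 + 240 = 1291
Selection 10: 1291 + 240 = 1531
Selection 11: 1531 + 240 = 1771
Selection 12: 1771 + 240 = 2011
Selection 13: 2011 + 240 = 2251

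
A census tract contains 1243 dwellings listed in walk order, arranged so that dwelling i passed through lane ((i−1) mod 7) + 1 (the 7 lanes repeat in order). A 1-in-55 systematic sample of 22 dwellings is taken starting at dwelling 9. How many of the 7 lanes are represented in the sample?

7

Consecutive selections differ by k = 55, so their lane numbers differ by 55 mod 7 = 6.
gcd(55, 7) = 1, so the sample visits 7/1 = 7 distinct residues mod 7.
Start 9 is lane 2; the lanes hit are 1, 2, 3, 4, 5, 6, 7.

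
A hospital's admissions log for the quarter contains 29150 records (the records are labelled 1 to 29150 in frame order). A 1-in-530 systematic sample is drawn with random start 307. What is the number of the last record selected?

k = 530
55th selection = r + (55−1)·k = 307 + 54×530 = 307 + 28620 = 28927

28927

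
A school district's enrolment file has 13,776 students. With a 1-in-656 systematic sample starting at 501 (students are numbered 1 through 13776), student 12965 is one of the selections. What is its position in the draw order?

20

k = 656
position = (12965 − 501)/656 + 1 = 12464/656 + 1 = 19 + 1 = 20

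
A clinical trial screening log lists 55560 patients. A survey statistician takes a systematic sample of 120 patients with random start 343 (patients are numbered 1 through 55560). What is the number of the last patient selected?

k = 55560/120 = 463
120th selection = r + (120−1)·k = 343 + 119×463 = 343 + 55097 = 55440

55440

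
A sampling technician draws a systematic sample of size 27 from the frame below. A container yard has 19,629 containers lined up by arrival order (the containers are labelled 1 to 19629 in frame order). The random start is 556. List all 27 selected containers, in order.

k = N/n = 19629/27 = 727
container 1: 556
container 2: 556 + 727 = 1283
container 3: 1283 + 727 = 2010
container 4: 2010 + 727 = 2737
container 5: 2737 + 727 = 3464
container 6: 3464 + 727 = 4191
container 7: 4191 + 727 = 4918
container 8: 4918 + 727 = 5645
container 9: 5645 + 727 = 6372
container 10: 6372 + 727 = 7099
container 11: 7099 + 727 = 7826
container 12: 7826 + 727 = 8553
container 13: 8553 + 727 = 9280
container 14: 9280 + 727 = 10007
container 15: 10007 + 727 = 10734
container 16: 10734 + 727 = 11461
container 17: 11461 + 727 = 12188
container 18: 12188 + 727 = 12915
container 19: 12915 + 727 = 13642
container 20: 13642 + 727 = 14369
container 21: 14369 + 727 = 15096
container 22: 15096 + 727 = 15823
container 23: 15823 + 727 = 16550
container 24: 16550 + 727 = 17277
container 25: 17277 + 727 = 18004
container 26: 18004 + 727 = 18731
container 27: 18731 + 727 = 19458

556, 1283, 2010, 2737, 3464, 4191, 4918, 5645, 6372, 7099, 7826, 8553, 9280, 10007, 10734, 11461, 12188, 12915, 13642, 14369, 15096, 15823, 16550, 17277, 18004, 18731, 19458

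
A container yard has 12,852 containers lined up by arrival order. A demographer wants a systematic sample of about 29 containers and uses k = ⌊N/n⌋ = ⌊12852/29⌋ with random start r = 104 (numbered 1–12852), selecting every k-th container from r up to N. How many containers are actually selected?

29

k = ⌊12852/29⌋ = 443
Achieved size = ⌊(12852 − 104)/443⌋ + 1 = ⌊12748/443⌋ + 1 = 28 + 1 = 29
(last selection: 104 + 28×443 = 12508 ≤ 12852; next would be 12951 > 12852)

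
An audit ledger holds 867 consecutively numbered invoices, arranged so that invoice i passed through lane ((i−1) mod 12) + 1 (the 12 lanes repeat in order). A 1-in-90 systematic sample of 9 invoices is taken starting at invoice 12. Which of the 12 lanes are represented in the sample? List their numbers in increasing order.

6, 12

Consecutive selections differ by k = 90, so their lane numbers differ by 90 mod 12 = 6.
gcd(90, 12) = 6, so the sample visits 12/6 = 2 distinct residues mod 12.
Start 12 is lane 12; the lanes hit are 6, 12.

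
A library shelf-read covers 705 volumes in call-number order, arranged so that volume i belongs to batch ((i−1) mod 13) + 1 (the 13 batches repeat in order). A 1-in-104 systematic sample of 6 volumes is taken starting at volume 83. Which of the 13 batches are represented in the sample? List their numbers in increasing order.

Consecutive selections differ by k = 104, so their batch numbers differ by 104 mod 13 = 0.
gcd(104, 13) = 13, so the sample visits 13/13 = 1 distinct residues mod 13.
Start 83 is batch 5; the batches hit are 5.

5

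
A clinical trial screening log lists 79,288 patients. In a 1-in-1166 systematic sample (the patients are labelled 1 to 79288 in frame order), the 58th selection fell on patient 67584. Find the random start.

k = 1166
r = 67584 − (58−1)×1166 = 67584 − 66462 = 1122

1122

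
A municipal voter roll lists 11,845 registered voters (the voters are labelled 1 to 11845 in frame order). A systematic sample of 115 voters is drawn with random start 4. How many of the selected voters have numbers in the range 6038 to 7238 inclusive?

12

k = 11845/115 = 103
First selection ≥ 6038: 4 + ⌈(6038−4)/103⌉·103 = 4 + 59×103 = 6081
Last selection ≤ 7238: 4 + ⌊(7238−4)/103⌋·103 = 4 + 70×103 = 7214
Count = 70 − 59 + 1 = 12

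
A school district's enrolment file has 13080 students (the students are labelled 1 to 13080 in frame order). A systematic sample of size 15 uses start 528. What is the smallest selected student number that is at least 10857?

k = 13080/15 = 872
Steps past start: ⌈(10857 − 528)/872⌉ = ⌈10329/872⌉ = 12
Selected student: 528 + 12×872 = 10992

10992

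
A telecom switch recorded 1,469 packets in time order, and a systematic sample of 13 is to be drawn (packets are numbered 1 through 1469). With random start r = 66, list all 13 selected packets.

k = N/n = 1469/13 = 113
packet 1: 66
packet 2: 66 + 113 = 179
packet 3: 179 + 113 = 292
packet 4: 292 + 113 = 405
packet 5: 405 + 113 = 518
packet 6: 518 + 113 = 631
packet 7: 631 + 113 = 744
packet 8: 744 + 113 = 857
packet 9: 857 + 113 = 970
packet 10: 970 + 113 = 1083
packet 11: 1083 + 113 = 1196
packet 12: 1196 + 113 = 1309
packet 13: 1309 + 113 = 1422

66, 179, 292, 405, 518, 631, 744, 857, 970, 1083, 1196, 1309, 1422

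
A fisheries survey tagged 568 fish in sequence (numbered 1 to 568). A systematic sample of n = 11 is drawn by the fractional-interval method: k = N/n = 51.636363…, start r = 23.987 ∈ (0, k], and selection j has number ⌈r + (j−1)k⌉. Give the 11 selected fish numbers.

j=1: r + 0k = 23.987 → ⌈·⌉ = 24
j=2: r + 1k = 75.623363… → ⌈·⌉ = 76
j=3: r + 2k = 127.259727… → ⌈·⌉ = 128
j=4: r + 3k = 178.896090… → ⌈·⌉ = 179
j=5: r + 4k = 230.532454… → ⌈·⌉ = 231
j=6: r + 5k = 282.168818… → ⌈·⌉ = 283
j=7: r + 6k = 333.805181… → ⌈·⌉ = 334
j=8: r + 7k = 385.441545… → ⌈·⌉ = 386
j=9: r + 8k = 437.077909… → ⌈·⌉ = 438
j=10: r + 9k = 488.714272… → ⌈·⌉ = 489
j=11: r + 10k = 540.350636… → ⌈·⌉ = 541

24, 76, 128, 179, 231, 283, 334, 386, 438, 489, 541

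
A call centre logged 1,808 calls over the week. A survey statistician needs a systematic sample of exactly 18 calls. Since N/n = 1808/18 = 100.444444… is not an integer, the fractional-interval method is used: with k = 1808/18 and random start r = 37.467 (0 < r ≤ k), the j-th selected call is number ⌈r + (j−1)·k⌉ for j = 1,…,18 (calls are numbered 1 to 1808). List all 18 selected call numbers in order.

38, 138, 239, 339, 440, 540, 641, 741, 842, 942, 1042, 1143, 1243, 1344, 1444, 1545, 1645, 1746

j=1: r + 0k = 37.467 → ⌈·⌉ = 38
j=2: r + 1k = 137.911444… → ⌈·⌉ = 138
j=3: r + 2k = 238.355888… → ⌈·⌉ = 239
j=4: r + 3k = 338.800333… → ⌈·⌉ = 339
j=5: r + 4k = 439.244777… → ⌈·⌉ = 440
j=6: r + 5k = 539.689222… → ⌈·⌉ = 540
j=7: r + 6k = 640.133666… → ⌈·⌉ = 641
j=8: r + 7k = 740.578111… → ⌈·⌉ = 741
j=9: r + 8k = 841.022555… → ⌈·⌉ = 842
j=10: r + 9k = 941.467 → ⌈·⌉ = 942
j=11: r + 10k = 1041.911444… → ⌈·⌉ = 1042
j=12: r + 11k = 1142.355888… → ⌈·⌉ = 1143
j=13: r + 12k = 1242.800333… → ⌈·⌉ = 1243
j=14: r + 13k = 1343.244777… → ⌈·⌉ = 1344
j=15: r + 14k = 1443.689222… → ⌈·⌉ = 1444
j=16: r + 15k = 1544.133666… → ⌈·⌉ = 1545
j=17: r + 16k = 1644.578111… → ⌈·⌉ = 1645
j=18: r + 17k = 1745.022555… → ⌈·⌉ = 1746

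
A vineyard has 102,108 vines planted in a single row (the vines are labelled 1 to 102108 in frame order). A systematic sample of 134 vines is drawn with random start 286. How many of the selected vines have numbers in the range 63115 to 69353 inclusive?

k = 102108/134 = 762
First selection ≥ 63115: 286 + ⌈(63115−286)/762⌉·762 = 286 + 83×762 = 63532
Last selection ≤ 69353: 286 + ⌊(69353−286)/762⌋·762 = 286 + 90×762 = 68866
Count = 90 − 83 + 1 = 8

8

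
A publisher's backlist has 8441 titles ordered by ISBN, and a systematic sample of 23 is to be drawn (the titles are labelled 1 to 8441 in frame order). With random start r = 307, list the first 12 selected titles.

307, 674, 1041, 1408, 1775, 2142, 2509, 2876, 3243, 3610, 3977, 4344

k = N/n = 8441/23 = 367
title 1: 307
title 2: 307 + 367 = 674
title 3: 674 + 367 = 1041
title 4: 1041 + 367 = 1408
title 5: 1408 + 367 = 1775
title 6: 1775 + 367 = 2142
title 7: 2142 + 367 = 2509
title 8: 2509 + 367 = 2876
title 9: 2876 + 367 = 3243
title 10: 3243 + 367 = 3610
title 11: 3610 + 367 = 3977
title 12: 3977 + 367 = 4344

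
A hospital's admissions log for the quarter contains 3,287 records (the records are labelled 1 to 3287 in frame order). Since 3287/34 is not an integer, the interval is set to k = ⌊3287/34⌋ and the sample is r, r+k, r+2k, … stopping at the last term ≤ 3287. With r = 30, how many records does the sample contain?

k = ⌊3287/34⌋ = 96
Achieved size = ⌊(3287 − 30)/96⌋ + 1 = ⌊3257/96⌋ + 1 = 33 + 1 = 34
(last selection: 30 + 33×96 = 3198 ≤ 3287; next would be 3294 > 3287)

34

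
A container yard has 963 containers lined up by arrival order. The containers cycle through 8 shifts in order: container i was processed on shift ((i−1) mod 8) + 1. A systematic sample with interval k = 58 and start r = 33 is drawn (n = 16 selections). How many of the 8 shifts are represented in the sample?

4

Consecutive selections differ by k = 58, so their shift numbers differ by 58 mod 8 = 2.
gcd(58, 8) = 2, so the sample visits 8/2 = 4 distinct residues mod 8.
Start 33 is shift 1; the shifts hit are 1, 3, 5, 7.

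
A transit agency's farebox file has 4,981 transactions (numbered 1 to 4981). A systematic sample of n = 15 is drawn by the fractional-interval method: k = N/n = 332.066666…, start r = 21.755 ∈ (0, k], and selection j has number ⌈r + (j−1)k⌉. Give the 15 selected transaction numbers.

22, 354, 686, 1018, 1351, 1683, 2015, 2347, 2679, 3011, 3343, 3675, 4007, 4339, 4671

j=1: r + 0k = 21.755 → ⌈·⌉ = 22
j=2: r + 1k = 353.821666… → ⌈·⌉ = 354
j=3: r + 2k = 685.888333… → ⌈·⌉ = 686
j=4: r + 3k = 1017.955 → ⌈·⌉ = 1018
j=5: r + 4k = 1350.021666… → ⌈·⌉ = 1351
j=6: r + 5k = 1682.088333… → ⌈·⌉ = 1683
j=7: r + 6k = 2014.155 → ⌈·⌉ = 2015
j=8: r + 7k = 2346.221666… → ⌈·⌉ = 2347
j=9: r + 8k = 2678.288333… → ⌈·⌉ = 2679
j=10: r + 9k = 3010.355 → ⌈·⌉ = 3011
j=11: r + 10k = 3342.421666… → ⌈·⌉ = 3343
j=12: r + 11k = 3674.488333… → ⌈·⌉ = 3675
j=13: r + 12k = 4006.555 → ⌈·⌉ = 4007
j=14: r + 13k = 4338.621666… → ⌈·⌉ = 4339
j=15: r + 14k = 4670.688333… → ⌈·⌉ = 4671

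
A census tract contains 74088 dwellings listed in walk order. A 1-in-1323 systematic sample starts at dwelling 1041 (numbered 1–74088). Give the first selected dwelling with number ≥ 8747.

8979

k = 1323
Steps past start: ⌈(8747 − 1041)/1323⌉ = ⌈7706/1323⌉ = 6
Selected dwelling: 1041 + 6×1323 = 8979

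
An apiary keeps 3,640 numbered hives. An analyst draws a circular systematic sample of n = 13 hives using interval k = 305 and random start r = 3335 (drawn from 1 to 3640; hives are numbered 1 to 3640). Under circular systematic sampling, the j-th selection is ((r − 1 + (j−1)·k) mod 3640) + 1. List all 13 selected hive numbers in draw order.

3335, 3640, 305, 610, 915, 1220, 1525, 1830, 2135, 2440, 2745, 3050, 3355

Selection 1: 3335
Selection 2: 3335 + 305 = 3640
Selection 3: 3640 + 305 = 3945 → 3945 − 3640 = 305
Selection 4: 305 + 305 = 610
Selection 5: 610 + 305 = 915
Selection 6: 915 + 305 = 1220
Selection 7: 1220 + 305 = 1525
Selection 8: 1525 + 305 = 1830
Selection 9: 1830 + 305 = 2135
Selection 10: 2135 + 305 = 2440
Selection 11: 2440 + 305 = 2745
Selection 12: 2745 + 305 = 3050
Selection 13: 3050 + 305 = 3355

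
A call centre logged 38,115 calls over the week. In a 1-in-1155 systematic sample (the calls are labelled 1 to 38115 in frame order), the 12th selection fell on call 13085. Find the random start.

380

k = 1155
r = 13085 − (12−1)×1155 = 13085 − 12705 = 380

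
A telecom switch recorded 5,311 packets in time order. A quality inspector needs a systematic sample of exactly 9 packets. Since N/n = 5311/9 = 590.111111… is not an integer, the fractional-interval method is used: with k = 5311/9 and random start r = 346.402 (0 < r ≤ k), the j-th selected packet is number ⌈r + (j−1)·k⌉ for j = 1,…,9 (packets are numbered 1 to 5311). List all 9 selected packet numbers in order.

347, 937, 1527, 2117, 2707, 3297, 3888, 4478, 5068

j=1: r + 0k = 346.402 → ⌈·⌉ = 347
j=2: r + 1k = 936.513111… → ⌈·⌉ = 937
j=3: r + 2k = 1526.624222… → ⌈·⌉ = 1527
j=4: r + 3k = 2116.735333… → ⌈·⌉ = 2117
j=5: r + 4k = 2706.846444… → ⌈·⌉ = 2707
j=6: r + 5k = 3296.957555… → ⌈·⌉ = 3297
j=7: r + 6k = 3887.068666… → ⌈·⌉ = 3888
j=8: r + 7k = 4477.179777… → ⌈·⌉ = 4478
j=9: r + 8k = 5067.290888… → ⌈·⌉ = 5068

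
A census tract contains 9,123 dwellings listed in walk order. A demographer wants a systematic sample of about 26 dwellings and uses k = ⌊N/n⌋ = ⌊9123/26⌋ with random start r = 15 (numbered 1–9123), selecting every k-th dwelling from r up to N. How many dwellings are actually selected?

27

k = ⌊9123/26⌋ = 350
Achieved size = ⌊(9123 − 15)/350⌋ + 1 = ⌊9108/350⌋ + 1 = 26 + 1 = 27
(last selection: 15 + 26×350 = 9115 ≤ 9123; next would be 9465 > 9123)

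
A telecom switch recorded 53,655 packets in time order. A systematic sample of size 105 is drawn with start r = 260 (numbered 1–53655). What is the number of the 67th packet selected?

33986

k = 53655/105 = 511
67th selection = r + (67−1)·k = 260 + 66×511 = 260 + 33726 = 33986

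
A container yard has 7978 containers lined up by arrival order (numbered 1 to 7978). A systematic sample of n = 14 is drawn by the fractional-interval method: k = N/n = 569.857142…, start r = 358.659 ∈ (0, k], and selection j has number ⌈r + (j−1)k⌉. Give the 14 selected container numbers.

j=1: r + 0k = 358.659 → ⌈·⌉ = 359
j=2: r + 1k = 928.516142… → ⌈·⌉ = 929
j=3: r + 2k = 1498.373285… → ⌈·⌉ = 1499
j=4: r + 3k = 2068.230428… → ⌈·⌉ = 2069
j=5: r + 4k = 2638.087571… → ⌈·⌉ = 2639
j=6: r + 5k = 3207.944714… → ⌈·⌉ = 3208
j=7: r + 6k = 3777.801857… → ⌈·⌉ = 3778
j=8: r + 7k = 4347.659 → ⌈·⌉ = 4348
j=9: r + 8k = 4917.516142… → ⌈·⌉ = 4918
j=10: r + 9k = 5487.373285… → ⌈·⌉ = 5488
j=11: r + 10k = 6057.230428… → ⌈·⌉ = 6058
j=12: r + 11k = 6627.087571… → ⌈·⌉ = 6628
j=13: r + 12k = 7196.944714… → ⌈·⌉ = 7197
j=14: r + 13k = 7766.801857… → ⌈·⌉ = 7767

359, 929, 1499, 2069, 2639, 3208, 3778, 4348, 4918, 5488, 6058, 6628, 7197, 7767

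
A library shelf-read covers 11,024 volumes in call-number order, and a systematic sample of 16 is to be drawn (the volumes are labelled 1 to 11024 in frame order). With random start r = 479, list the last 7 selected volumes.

k = N/n = 11024/16 = 689
10th selection = 479 + 9×689 = 6680
11th: 6680 + 689 = 7369
12th: 7369 + 689 = 8058
13th: 8058 + 689 = 8747
14th: 8747 + 689 = 9436
15th: 9436 + 689 = 10125
16th: 10125 + 689 = 10814

6680, 7369, 8058, 8747, 9436, 10125, 10814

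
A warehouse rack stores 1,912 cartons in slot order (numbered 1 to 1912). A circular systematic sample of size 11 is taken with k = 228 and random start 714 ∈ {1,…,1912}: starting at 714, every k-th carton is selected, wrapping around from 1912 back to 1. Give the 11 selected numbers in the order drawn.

714, 942, 1170, 1398, 1626, 1854, 170, 398, 626, 854, 1082

Selection 1: 714
Selection 2: 714 + 228 = 942
Selection 3: 942 + 228 = 1170
Selection 4: 1170 + 228 = 1398
Selection 5: 1398 + 228 = 1626
Selection 6: 1626 + 228 = 1854
Selection 7: 1854 + 228 = 2082 → 2082 − 1912 = 170
Selection 8: 170 + 228 = 398
Selection 9: 398 + 228 = 626
Selection 10: 626 + 228 = 854
Selection 11: 854 + 228 = 1082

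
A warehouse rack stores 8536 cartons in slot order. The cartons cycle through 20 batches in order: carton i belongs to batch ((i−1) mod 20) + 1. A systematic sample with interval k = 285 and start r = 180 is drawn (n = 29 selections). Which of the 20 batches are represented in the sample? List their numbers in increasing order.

Consecutive selections differ by k = 285, so their batch numbers differ by 285 mod 20 = 5.
gcd(285, 20) = 5, so the sample visits 20/5 = 4 distinct residues mod 20.
Start 180 is batch 20; the batches hit are 5, 10, 15, 20.

5, 10, 15, 20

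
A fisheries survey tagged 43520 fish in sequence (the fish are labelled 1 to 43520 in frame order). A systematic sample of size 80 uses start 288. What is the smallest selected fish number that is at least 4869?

k = 43520/80 = 544
Steps past start: ⌈(4869 − 288)/544⌉ = ⌈4581/544⌉ = 9
Selected fish: 288 + 9×544 = 5184

5184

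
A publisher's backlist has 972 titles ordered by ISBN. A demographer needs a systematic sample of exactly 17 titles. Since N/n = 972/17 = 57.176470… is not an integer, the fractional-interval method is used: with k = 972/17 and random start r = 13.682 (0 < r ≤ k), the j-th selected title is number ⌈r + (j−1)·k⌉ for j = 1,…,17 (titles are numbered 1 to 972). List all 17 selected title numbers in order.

14, 71, 129, 186, 243, 300, 357, 414, 472, 529, 586, 643, 700, 757, 815, 872, 929

j=1: r + 0k = 13.682 → ⌈·⌉ = 14
j=2: r + 1k = 70.858470… → ⌈·⌉ = 71
j=3: r + 2k = 128.034941… → ⌈·⌉ = 129
j=4: r + 3k = 185.211411… → ⌈·⌉ = 186
j=5: r + 4k = 242.387882… → ⌈·⌉ = 243
j=6: r + 5k = 299.564352… → ⌈·⌉ = 300
j=7: r + 6k = 356.740823… → ⌈·⌉ = 357
j=8: r + 7k = 413.917294… → ⌈·⌉ = 414
j=9: r + 8k = 471.093764… → ⌈·⌉ = 472
j=10: r + 9k = 528.270235… → ⌈·⌉ = 529
j=11: r + 10k = 585.446705… → ⌈·⌉ = 586
j=12: r + 11k = 642.623176… → ⌈·⌉ = 643
j=13: r + 12k = 699.799647… → ⌈·⌉ = 700
j=14: r + 13k = 756.976117… → ⌈·⌉ = 757
j=15: r + 14k = 814.152588… → ⌈·⌉ = 815
j=16: r + 15k = 871.329058… → ⌈·⌉ = 872
j=17: r + 16k = 928.505529… → ⌈·⌉ = 929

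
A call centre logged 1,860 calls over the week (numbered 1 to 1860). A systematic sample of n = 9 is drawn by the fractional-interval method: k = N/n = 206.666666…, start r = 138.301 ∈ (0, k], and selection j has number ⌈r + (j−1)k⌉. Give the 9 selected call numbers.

139, 345, 552, 759, 965, 1172, 1379, 1585, 1792

j=1: r + 0k = 138.301 → ⌈·⌉ = 139
j=2: r + 1k = 344.967666… → ⌈·⌉ = 345
j=3: r + 2k = 551.634333… → ⌈·⌉ = 552
j=4: r + 3k = 758.301 → ⌈·⌉ = 759
j=5: r + 4k = 964.967666… → ⌈·⌉ = 965
j=6: r + 5k = 1171.634333… → ⌈·⌉ = 1172
j=7: r + 6k = 1378.301 → ⌈·⌉ = 1379
j=8: r + 7k = 1584.967666… → ⌈·⌉ = 1585
j=9: r + 8k = 1791.634333… → ⌈·⌉ = 1792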